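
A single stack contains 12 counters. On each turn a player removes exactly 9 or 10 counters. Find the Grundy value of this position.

Compute g(0), g(1), … for moves {9, 10}:
g(0) = mex{} = 0
g(1) = mex{} = 0
g(2) = mex{} = 0
g(3) = mex{} = 0
g(4) = mex{} = 0
g(5) = mex{} = 0
g(6) = mex{} = 0
g(7) = mex{} = 0
g(8) = mex{} = 0
g(9) = mex{0} = 1
g(10) = mex{0} = 1
g(11) = mex{0} = 1
g(12) = mex{0} = 1
So g(12) = 1.

1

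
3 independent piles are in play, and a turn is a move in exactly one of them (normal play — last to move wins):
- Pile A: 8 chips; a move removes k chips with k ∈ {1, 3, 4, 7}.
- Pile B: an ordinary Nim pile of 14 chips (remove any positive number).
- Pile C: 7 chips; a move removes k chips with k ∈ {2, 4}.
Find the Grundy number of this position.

14

Grundy values for pile A (subtraction set {1, 3, 4, 7}):
g(0) = mex{} = 0
g(1) = mex{0} = 1
g(2) = mex{1} = 0
g(3) = mex{0} = 1
g(4) = mex{0,1} = 2
g(5) = mex{0,1,2} = 3
g(6) = mex{0,1,3} = 2
g(7) = mex{0,1,2} = 3
g(8) = mex{1,2,3} = 0
So g(8) = 0.
Pile B is a plain Nim pile of size 14, so its Grundy value is 14.
Grundy values for pile C (subtraction set {2, 4}):
g(0) = mex{} = 0
g(1) = mex{} = 0
g(2) = mex{0} = 1
g(3) = mex{0} = 1
g(4) = mex{0,1} = 2
g(5) = mex{0,1} = 2
g(6) = mex{1,2} = 0
g(7) = mex{1,2} = 0
So g(7) = 0.
The value of a disjunctive sum is the nim-sum of the parts.
Combined value = 0 XOR 14 XOR 0 = 14.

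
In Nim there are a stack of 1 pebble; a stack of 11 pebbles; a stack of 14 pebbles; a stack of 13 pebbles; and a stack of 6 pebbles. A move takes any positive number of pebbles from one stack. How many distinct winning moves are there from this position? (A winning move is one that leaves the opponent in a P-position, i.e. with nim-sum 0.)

3

Nim-sum: 1 ⊕ 11 ⊕ 14 ⊕ 13 ⊕ 6 = 15.
The overall nim-sum is X = 15. A stack of size p has a winning move iff p XOR X < p (reduce it to p XOR X).
  1: 1 XOR 15 = 14 ≥ 1 — no move.
  11: 11 XOR 15 = 4 < 11 — winning move (to 4).
  14: 14 XOR 15 = 1 < 14 — winning move (to 1).
  13: 13 XOR 15 = 2 < 13 — winning move (to 2).
  6: 6 XOR 15 = 9 ≥ 6 — no move.
That gives 3 winning moves.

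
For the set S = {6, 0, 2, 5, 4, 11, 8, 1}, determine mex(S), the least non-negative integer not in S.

3

The values 0, 1, 2 are all present; 3 is the first non-negative integer missing from the set.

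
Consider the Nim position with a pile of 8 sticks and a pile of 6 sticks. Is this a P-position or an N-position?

N-position

Bitwise XOR of the heap sizes:
  1000  (8)
  0110  (6)
  ----
  1110  (14)
The nim-sum is 14 ≠ 0, so this is an N-position: the player to move can win.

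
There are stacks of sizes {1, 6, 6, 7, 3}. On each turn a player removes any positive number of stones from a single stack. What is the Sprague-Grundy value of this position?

Bitwise XOR of the heap sizes:
  001  (1)
  110  (6)
  110  (6)
  111  (7)
  011  (3)
  ---
  101  (5)

5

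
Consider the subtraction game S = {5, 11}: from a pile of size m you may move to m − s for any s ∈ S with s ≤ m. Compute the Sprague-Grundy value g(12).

Compute g(0), g(1), … for moves {5, 11}:
k:     0  1  2  3  4  5  6  7  8  9 10 11 12
g(k):  0  0  0  0  0  1  1  1  1  1  0  2  2
So g(12) = 2.

2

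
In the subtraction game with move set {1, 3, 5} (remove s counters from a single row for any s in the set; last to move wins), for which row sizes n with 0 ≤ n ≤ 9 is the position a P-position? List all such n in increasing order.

0, 2, 4, 6, 8

Build the Grundy sequence with g(k) = mex{g(k−s) : s ∈ {1, 3, 5}, s ≤ k}:
g(0) = mex{} = 0
g(1) = mex{0} = 1
g(2) = mex{1} = 0
g(3) = mex{0} = 1
g(4) = mex{1} = 0
g(5) = mex{0} = 1
g(6) = mex{1} = 0
g(7) = mex{0} = 1
g(8) = mex{1} = 0
g(9) = mex{0} = 1
The P-positions (g = 0) in 0..9 are 0, 2, 4, 6, 8.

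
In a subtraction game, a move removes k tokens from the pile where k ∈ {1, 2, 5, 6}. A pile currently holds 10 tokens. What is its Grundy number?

0

Build the Grundy sequence with g(k) = mex{g(k−s) : s ∈ {1, 2, 5, 6}, s ≤ k}:
g(0) = mex{} = 0
g(1) = mex{0} = 1
g(2) = mex{0,1} = 2
g(3) = mex{1,2} = 0
g(4) = mex{0,2} = 1
g(5) = mex{0,1} = 2
g(6) = mex{0,1,2} = 3
g(7) = mex{1,2,3} = 0
g(8) = mex{0,2,3} = 1
g(9) = mex{0,1} = 2
g(10) = mex{1,2} = 0
So g(10) = 0.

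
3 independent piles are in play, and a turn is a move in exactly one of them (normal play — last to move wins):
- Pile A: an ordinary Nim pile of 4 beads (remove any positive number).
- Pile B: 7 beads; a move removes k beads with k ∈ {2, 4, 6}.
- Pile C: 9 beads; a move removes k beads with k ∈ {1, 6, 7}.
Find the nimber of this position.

Pile A is a plain Nim pile of size 4, so its Grundy value is 4.
Grundy values for pile B (subtraction set {2, 4, 6}):
g(0) = mex{} = 0
g(1) = mex{} = 0
g(2) = mex{0} = 1
g(3) = mex{0} = 1
g(4) = mex{0,1} = 2
g(5) = mex{0,1} = 2
g(6) = mex{0,1,2} = 3
g(7) = mex{0,1,2} = 3
So g(7) = 3.
For pile C, compute g(0), g(1), … with moves {1, 6, 7}:
k:     0  1  2  3  4  5  6  7  8  9
g(k):  0  1  0  1  0  1  2  3  2  3
So g(9) = 3.
By the Sprague-Grundy theorem, the Grundy value of a sum of independent games is the XOR of the component values.
Combined value = 4 XOR 3 XOR 3 = 4.

4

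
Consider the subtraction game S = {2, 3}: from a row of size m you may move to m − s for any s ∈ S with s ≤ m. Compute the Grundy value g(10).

0

Compute g(0), g(1), … for moves {2, 3}:
g(0) = mex{} = 0
g(1) = mex{} = 0
g(2) = mex{0} = 1
g(3) = mex{0} = 1
g(4) = mex{0,1} = 2
g(5) = mex{1} = 0
g(6) = mex{1,2} = 0
g(7) = mex{0,2} = 1
g(8) = mex{0} = 1
g(9) = mex{0,1} = 2
g(10) = mex{1} = 0
So g(10) = 0.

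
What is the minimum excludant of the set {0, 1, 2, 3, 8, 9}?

The values 0, 1, 2, 3 are all present; 4 is the first non-negative integer missing from the set.

4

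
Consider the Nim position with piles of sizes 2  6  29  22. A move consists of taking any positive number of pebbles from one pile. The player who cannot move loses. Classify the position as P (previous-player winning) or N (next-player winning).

Nim-sum: 2 ^ 6 ^ 29 ^ 22 = 15.
The nim-sum is 15 ≠ 0, so this is an N-position: the player to move can win.

N-position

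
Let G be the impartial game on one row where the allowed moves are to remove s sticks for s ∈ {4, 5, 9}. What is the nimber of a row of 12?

3

Compute g(0), g(1), … for moves {4, 5, 9}:
g(0) = mex{} = 0
g(1) = mex{} = 0
g(2) = mex{} = 0
g(3) = mex{} = 0
g(4) = mex{0} = 1
g(5) = mex{0} = 1
g(6) = mex{0} = 1
g(7) = mex{0} = 1
g(8) = mex{0,1} = 2
g(9) = mex{0,1} = 2
g(10) = mex{0,1} = 2
g(11) = mex{0,1} = 2
g(12) = mex{0,1,2} = 3
So g(12) = 3.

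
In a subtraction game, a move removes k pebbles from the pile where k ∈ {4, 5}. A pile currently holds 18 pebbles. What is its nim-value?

0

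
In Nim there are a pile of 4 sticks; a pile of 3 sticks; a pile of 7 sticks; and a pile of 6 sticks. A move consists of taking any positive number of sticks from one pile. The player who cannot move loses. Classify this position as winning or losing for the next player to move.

Nim-sum: 4 ^ 3 ^ 7 ^ 6 = 6.
The nim-sum is 6 ≠ 0, so this is an N-position: the player to move can win.

Winning position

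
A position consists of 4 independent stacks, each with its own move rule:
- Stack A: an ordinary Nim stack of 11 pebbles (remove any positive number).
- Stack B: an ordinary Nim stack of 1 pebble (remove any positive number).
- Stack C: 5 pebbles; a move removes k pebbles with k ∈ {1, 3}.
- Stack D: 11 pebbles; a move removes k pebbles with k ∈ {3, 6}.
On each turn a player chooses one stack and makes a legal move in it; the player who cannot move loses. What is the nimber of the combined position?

Stack A is a plain Nim stack of size 11, so its Grundy value is 11.
Stack B is a plain Nim stack of size 1, so its Grundy value is 1.
Build the Grundy sequence for stack C with g(k) = mex{g(k−s) : s ∈ {1, 3}, s ≤ k}:
k:     0  1  2  3  4  5
g(k):  0  1  0  1  0  1
So g(5) = 1.
Build the Grundy sequence for stack D with g(k) = mex{g(k−s) : s ∈ {3, 6}, s ≤ k}:
k:     0  1  2  3  4  5  6  7  8  9 10 11
g(k):  0  0  0  1  1  1  2  2  2  0  0  0
So g(11) = 0.
By the Sprague-Grundy theorem, the Grundy value of a sum of independent games is the XOR of the component values.
Combined value = 11 ⊕ 1 ⊕ 1 ⊕ 0 = 11.

11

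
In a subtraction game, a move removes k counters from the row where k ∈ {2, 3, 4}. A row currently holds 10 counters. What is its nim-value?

2

Compute g(0), g(1), … for moves {2, 3, 4}:
k:     0  1  2  3  4  5  6  7  8  9 10
g(k):  0  0  1  1  2  2  0  0  1  1  2
So g(10) = 2.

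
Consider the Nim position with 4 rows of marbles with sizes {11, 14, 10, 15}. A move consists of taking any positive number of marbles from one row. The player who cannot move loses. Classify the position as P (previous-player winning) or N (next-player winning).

Nim-sum: 11 ^ 14 ^ 10 ^ 15 = 0.
The nim-sum is 0, so this is a P-position: the player to move is in a losing position under optimal play.

P-position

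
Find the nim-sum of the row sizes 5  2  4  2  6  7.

Compute the nim-sum pairwise:
5 XOR 2 = 7
7 XOR 4 = 3
3 XOR 2 = 1
1 XOR 6 = 7
7 XOR 7 = 0

0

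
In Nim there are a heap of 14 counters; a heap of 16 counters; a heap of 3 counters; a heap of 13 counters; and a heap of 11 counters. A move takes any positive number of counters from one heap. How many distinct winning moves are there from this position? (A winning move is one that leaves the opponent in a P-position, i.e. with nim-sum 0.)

Nim-sum: 14 ^ 16 ^ 3 ^ 13 ^ 11 = 27.
The overall nim-sum is X = 27. A heap of size p has a winning move iff p XOR X < p (reduce it to p XOR X).
  14: 14 XOR 27 = 21 ≥ 14 — no move.
  16: 16 XOR 27 = 11 < 16 — winning move (to 11).
  3: 3 XOR 27 = 24 ≥ 3 — no move.
  13: 13 XOR 27 = 22 ≥ 13 — no move.
  11: 11 XOR 27 = 16 ≥ 11 — no move.
That gives 1 winning move.

1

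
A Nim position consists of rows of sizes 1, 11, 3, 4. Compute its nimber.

In binary:
  0001  (1)
  1011  (11)
  0011  (3)
  0100  (4)
  ----
  1101  (13)

13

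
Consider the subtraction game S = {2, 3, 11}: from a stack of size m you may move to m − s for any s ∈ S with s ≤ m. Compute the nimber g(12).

1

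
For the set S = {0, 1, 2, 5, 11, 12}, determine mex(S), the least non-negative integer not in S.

The values 0, 1, 2 are all present; 3 is the first non-negative integer missing from the set.

3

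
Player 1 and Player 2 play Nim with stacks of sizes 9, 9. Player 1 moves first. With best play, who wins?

Player 2 wins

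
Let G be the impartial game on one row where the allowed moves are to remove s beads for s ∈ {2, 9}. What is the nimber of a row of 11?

0

Grundy values for subtraction set {2, 9}:
g(0) = mex{} = 0
g(1) = mex{} = 0
g(2) = mex{0} = 1
g(3) = mex{0} = 1
g(4) = mex{1} = 0
g(5) = mex{1} = 0
g(6) = mex{0} = 1
g(7) = mex{0} = 1
g(8) = mex{1} = 0
g(9) = mex{0,1} = 2
g(10) = mex{0} = 1
g(11) = mex{1,2} = 0
So g(11) = 0.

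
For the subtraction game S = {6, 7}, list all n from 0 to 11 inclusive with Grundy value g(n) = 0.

Grundy values for subtraction set {6, 7}:
k:     0  1  2  3  4  5  6  7  8  9 10 11
g(k):  0  0  0  0  0  0  1  1  1  1  1  1
The P-positions (g = 0) in 0..11 are 0, 1, 2, 3, 4, 5.

0, 1, 2, 3, 4, 5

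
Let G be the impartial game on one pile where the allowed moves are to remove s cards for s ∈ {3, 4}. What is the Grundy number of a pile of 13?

2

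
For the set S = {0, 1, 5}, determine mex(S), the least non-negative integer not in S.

The values 0, 1 are all present; 2 is the first non-negative integer missing from the set.

2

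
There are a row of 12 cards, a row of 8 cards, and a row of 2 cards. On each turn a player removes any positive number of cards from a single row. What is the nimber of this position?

Bitwise XOR of the heap sizes:
  1100  (12)
  1000  (8)
  0010  (2)
  ----
  0110  (6)

6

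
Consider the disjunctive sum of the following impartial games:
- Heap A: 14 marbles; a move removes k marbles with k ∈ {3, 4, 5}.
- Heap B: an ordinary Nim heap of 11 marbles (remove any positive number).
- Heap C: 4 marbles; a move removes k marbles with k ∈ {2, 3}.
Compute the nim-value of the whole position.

11

Build the Grundy sequence for heap A with g(k) = mex{g(k−s) : s ∈ {3, 4, 5}, s ≤ k}:
g(0) = mex{} = 0
g(1) = mex{} = 0
g(2) = mex{} = 0
g(3) = mex{0} = 1
g(4) = mex{0} = 1
g(5) = mex{0} = 1
g(6) = mex{0,1} = 2
g(7) = mex{0,1} = 2
g(8) = mex{1} = 0
g(9) = mex{1,2} = 0
g(10) = mex{1,2} = 0
g(11) = mex{0,2} = 1
g(12) = mex{0,2} = 1
g(13) = mex{0} = 1
g(14) = mex{0,1} = 2
So g(14) = 2.
Heap B is a plain Nim heap of size 11, so its Grundy value is 11.
For heap C, compute g(0), g(1), … with moves {2, 3}:
k:     0  1  2  3  4
g(k):  0  0  1  1  2
So g(4) = 2.
The value of a disjunctive sum is the nim-sum of the parts.
Combined value = 2 XOR 11 XOR 2 = 11.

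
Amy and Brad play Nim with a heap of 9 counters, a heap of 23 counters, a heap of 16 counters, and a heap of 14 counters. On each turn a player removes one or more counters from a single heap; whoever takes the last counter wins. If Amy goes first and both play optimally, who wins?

Brad wins

Compute the nim-sum pairwise:
9 ⊕ 23 = 30
30 ⊕ 16 = 14
14 ⊕ 14 = 0
The nim-sum is 0, so this is a P-position: the player to move is in a losing position under optimal play; Amy is about to move from it and so loses — Brad wins.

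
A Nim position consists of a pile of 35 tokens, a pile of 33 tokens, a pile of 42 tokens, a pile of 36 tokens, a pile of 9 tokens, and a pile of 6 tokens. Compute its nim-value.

3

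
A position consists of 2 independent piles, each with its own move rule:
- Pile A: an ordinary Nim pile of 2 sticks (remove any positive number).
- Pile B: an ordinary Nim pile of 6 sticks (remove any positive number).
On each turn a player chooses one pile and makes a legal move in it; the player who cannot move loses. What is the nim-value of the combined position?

4

Pile A is a plain Nim pile of size 2, so its Grundy value is 2.
Pile B is a plain Nim pile of size 6, so its Grundy value is 6.
By the Sprague-Grundy theorem, the Grundy value of a sum of independent games is the XOR of the component values.
Combined value = 2 ⊕ 6 = 4.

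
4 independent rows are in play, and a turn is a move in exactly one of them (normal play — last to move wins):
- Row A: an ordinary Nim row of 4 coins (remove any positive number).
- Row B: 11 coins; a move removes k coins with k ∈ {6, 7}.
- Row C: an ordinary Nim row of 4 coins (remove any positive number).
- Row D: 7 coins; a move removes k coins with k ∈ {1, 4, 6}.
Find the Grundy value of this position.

1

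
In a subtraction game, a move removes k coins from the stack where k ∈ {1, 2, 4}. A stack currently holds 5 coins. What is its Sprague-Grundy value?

2

Compute g(0), g(1), … for moves {1, 2, 4}:
g(0) = mex{} = 0
g(1) = mex{0} = 1
g(2) = mex{0,1} = 2
g(3) = mex{1,2} = 0
g(4) = mex{0,2} = 1
g(5) = mex{0,1} = 2
So g(5) = 2.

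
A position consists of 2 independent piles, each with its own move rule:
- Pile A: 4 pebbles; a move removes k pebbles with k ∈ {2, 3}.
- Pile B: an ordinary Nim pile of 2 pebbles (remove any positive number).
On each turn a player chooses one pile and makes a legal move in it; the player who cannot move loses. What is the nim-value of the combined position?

0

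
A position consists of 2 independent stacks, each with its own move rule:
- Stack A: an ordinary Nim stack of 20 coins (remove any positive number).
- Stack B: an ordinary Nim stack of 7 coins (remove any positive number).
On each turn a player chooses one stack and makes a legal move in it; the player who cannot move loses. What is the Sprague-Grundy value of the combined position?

Stack A is a plain Nim stack of size 20, so its Grundy value is 20.
Stack B is a plain Nim stack of size 7, so its Grundy value is 7.
The value of a disjunctive sum is the nim-sum of the parts.
Combined value = 20 XOR 7 = 19.

19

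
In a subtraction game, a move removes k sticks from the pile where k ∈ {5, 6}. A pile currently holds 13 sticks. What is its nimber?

0

Build the Grundy sequence with g(k) = mex{g(k−s) : s ∈ {5, 6}, s ≤ k}:
g(0) = mex{} = 0
g(1) = mex{} = 0
g(2) = mex{} = 0
g(3) = mex{} = 0
g(4) = mex{} = 0
g(5) = mex{0} = 1
g(6) = mex{0} = 1
g(7) = mex{0} = 1
g(8) = mex{0} = 1
g(9) = mex{0} = 1
g(10) = mex{0,1} = 2
g(11) = mex{1} = 0
g(12) = mex{1} = 0
g(13) = mex{1} = 0
So g(13) = 0.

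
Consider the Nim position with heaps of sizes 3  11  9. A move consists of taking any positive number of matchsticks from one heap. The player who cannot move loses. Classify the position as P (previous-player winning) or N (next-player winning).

Bitwise XOR of the heap sizes:
  0011  (3)
  1011  (11)
  1001  (9)
  ----
  0001  (1)
The nim-sum is 1 ≠ 0, so this is an N-position: the player to move can win.

N-position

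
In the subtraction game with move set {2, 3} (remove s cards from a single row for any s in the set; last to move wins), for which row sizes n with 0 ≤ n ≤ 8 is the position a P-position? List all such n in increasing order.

0, 1, 5, 6

Build the Grundy sequence with g(k) = mex{g(k−s) : s ∈ {2, 3}, s ≤ k}:
k:     0  1  2  3  4  5  6  7  8
g(k):  0  0  1  1  2  0  0  1  1
The P-positions (g = 0) in 0..8 are 0, 1, 5, 6.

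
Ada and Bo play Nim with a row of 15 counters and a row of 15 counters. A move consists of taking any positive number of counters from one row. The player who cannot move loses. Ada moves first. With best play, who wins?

Bo wins

Compute the nim-sum pairwise:
15 XOR 15 = 0
The nim-sum is 0, so this is a P-position: the player to move is in a losing position under optimal play; Ada is about to move from it and so loses — Bo wins.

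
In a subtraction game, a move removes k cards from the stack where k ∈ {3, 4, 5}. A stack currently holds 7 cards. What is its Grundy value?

Compute g(0), g(1), … for moves {3, 4, 5}:
k:     0  1  2  3  4  5  6  7
g(k):  0  0  0  1  1  1  2  2
So g(7) = 2.

2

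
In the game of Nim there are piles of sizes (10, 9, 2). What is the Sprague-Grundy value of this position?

1

Bitwise XOR of the heap sizes:
  1010  (10)
  1001  (9)
  0010  (2)
  ----
  0001  (1)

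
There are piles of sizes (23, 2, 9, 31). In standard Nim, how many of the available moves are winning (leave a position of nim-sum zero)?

3

Nim-sum: 23 ⊕ 2 ⊕ 9 ⊕ 31 = 3.
The overall nim-sum is X = 3. A pile of size p has a winning move iff p XOR X < p (reduce it to p XOR X).
  23: 23 XOR 3 = 20 < 23 — winning move (to 20).
  2: 2 XOR 3 = 1 < 2 — winning move (to 1).
  9: 9 XOR 3 = 10 ≥ 9 — no move.
  31: 31 XOR 3 = 28 < 31 — winning move (to 28).
That gives 3 winning moves.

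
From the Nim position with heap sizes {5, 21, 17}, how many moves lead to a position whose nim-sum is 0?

3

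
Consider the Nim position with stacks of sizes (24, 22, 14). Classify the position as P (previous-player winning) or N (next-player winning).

Compute the nim-sum pairwise:
24 ^ 22 = 14
14 ^ 14 = 0
The nim-sum is 0, so this is a P-position: the player to move is in a losing position under optimal play.

P-position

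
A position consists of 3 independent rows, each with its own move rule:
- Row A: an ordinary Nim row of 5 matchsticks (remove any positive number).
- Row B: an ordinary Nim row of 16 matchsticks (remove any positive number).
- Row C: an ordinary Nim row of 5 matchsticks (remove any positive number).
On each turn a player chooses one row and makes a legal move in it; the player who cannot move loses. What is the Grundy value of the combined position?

Row A is a plain Nim row of size 5, so its Grundy value is 5.
Row B is a plain Nim row of size 16, so its Grundy value is 16.
Row C is a plain Nim row of size 5, so its Grundy value is 5.
The value of a disjunctive sum is the nim-sum of the parts.
Combined value = 5 ⊕ 16 ⊕ 5 = 16.

16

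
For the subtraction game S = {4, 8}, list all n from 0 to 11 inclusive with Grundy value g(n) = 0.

0, 1, 2, 3

Build the Grundy sequence with g(k) = mex{g(k−s) : s ∈ {4, 8}, s ≤ k}:
g(0) = mex{} = 0
g(1) = mex{} = 0
g(2) = mex{} = 0
g(3) = mex{} = 0
g(4) = mex{0} = 1
g(5) = mex{0} = 1
g(6) = mex{0} = 1
g(7) = mex{0} = 1
g(8) = mex{0,1} = 2
g(9) = mex{0,1} = 2
g(10) = mex{0,1} = 2
g(11) = mex{0,1} = 2
The P-positions (g = 0) in 0..11 are 0, 1, 2, 3.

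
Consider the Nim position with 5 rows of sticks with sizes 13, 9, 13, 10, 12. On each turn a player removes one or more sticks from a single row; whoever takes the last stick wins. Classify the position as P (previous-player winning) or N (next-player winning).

Compute the nim-sum pairwise:
13 ^ 9 = 4
4 ^ 13 = 9
9 ^ 10 = 3
3 ^ 12 = 15
The nim-sum is 15 ≠ 0, so this is an N-position: the player to move can win.

N-position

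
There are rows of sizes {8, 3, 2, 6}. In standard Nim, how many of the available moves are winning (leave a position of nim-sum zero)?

Nim-sum: 8 ^ 3 ^ 2 ^ 6 = 15.
The overall nim-sum is X = 15. A row of size p has a winning move iff p XOR X < p (reduce it to p XOR X).
  8: 8 XOR 15 = 7 < 8 — winning move (to 7).
  3: 3 XOR 15 = 12 ≥ 3 — no move.
  2: 2 XOR 15 = 13 ≥ 2 — no move.
  6: 6 XOR 15 = 9 ≥ 6 — no move.
That gives 1 winning move.

1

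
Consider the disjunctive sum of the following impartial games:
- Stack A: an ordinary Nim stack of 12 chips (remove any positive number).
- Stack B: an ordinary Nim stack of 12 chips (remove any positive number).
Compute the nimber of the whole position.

0

Stack A is a plain Nim stack of size 12, so its Grundy value is 12.
Stack B is a plain Nim stack of size 12, so its Grundy value is 12.
The value of a disjunctive sum is the nim-sum of the parts.
Combined value = 12 XOR 12 = 0.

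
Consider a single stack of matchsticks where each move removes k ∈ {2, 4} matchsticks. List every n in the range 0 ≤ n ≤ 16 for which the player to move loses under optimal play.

Compute g(0), g(1), … for moves {2, 4}:
k:     0  1  2  3  4  5  6  7  8  9 10 11 12 13 14 15 16
g(k):  0  0  1  1  2  2  0  0  1  1  2  2  0  0  1  1  2
The P-positions (g = 0) in 0..16 are 0, 1, 6, 7, 12, 13.

0, 1, 6, 7, 12, 13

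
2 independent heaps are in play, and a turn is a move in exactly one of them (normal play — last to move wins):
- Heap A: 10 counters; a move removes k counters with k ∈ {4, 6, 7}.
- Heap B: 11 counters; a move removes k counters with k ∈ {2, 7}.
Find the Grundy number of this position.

3

Build the Grundy sequence for heap A with g(k) = mex{g(k−s) : s ∈ {4, 6, 7}, s ≤ k}:
k:     0  1  2  3  4  5  6  7  8  9 10
g(k):  0  0  0  0  1  1  1  1  2  2  2
So g(10) = 2.
For heap B, compute g(0), g(1), … with moves {2, 7}:
g(0) = mex{} = 0
g(1) = mex{} = 0
g(2) = mex{0} = 1
g(3) = mex{0} = 1
g(4) = mex{1} = 0
g(5) = mex{1} = 0
g(6) = mex{0} = 1
g(7) = mex{0} = 1
g(8) = mex{0,1} = 2
g(9) = mex{1} = 0
g(10) = mex{1,2} = 0
g(11) = mex{0} = 1
So g(11) = 1.
By the Sprague-Grundy theorem, the Grundy value of a sum of independent games is the XOR of the component values.
Combined value = 2 XOR 1 = 3.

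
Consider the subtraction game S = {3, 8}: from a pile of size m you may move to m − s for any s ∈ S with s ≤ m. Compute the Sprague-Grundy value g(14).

1

Grundy values for subtraction set {3, 8}:
k:     0  1  2  3  4  5  6  7  8  9 10 11 12 13 14
g(k):  0  0  0  1  1  1  0  0  2  1  1  0  0  0  1
So g(14) = 1.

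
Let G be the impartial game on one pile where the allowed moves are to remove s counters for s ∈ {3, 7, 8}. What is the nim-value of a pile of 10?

Compute g(0), g(1), … for moves {3, 7, 8}:
k:     0  1  2  3  4  5  6  7  8  9 10
g(k):  0  0  0  1  1  1  0  2  2  1  3
So g(10) = 3.

3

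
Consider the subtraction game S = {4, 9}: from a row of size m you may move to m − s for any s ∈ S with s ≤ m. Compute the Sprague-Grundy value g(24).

Build the Grundy sequence with g(k) = mex{g(k−s) : s ∈ {4, 9}, s ≤ k}:
k:     0  1  2  3  4  5  6  7  8  9 10 11 12 13 14 15 16 17 18 19 20 21 22 23 24
g(k):  0  0  0  0  1  1  1  1  0  2  2  2  1  0  0  0  0  1  1  1  1  0  2  2  2
So g(24) = 2.

2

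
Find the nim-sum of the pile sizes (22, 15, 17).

Write each in binary and XOR column by column:
  10110  (22)
  01111  (15)
  10001  (17)
  -----
  01000  (8)

8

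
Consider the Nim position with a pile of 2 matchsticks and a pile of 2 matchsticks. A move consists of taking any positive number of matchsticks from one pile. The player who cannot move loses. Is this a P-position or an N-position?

Compute the nim-sum pairwise:
2 ⊕ 2 = 0
The nim-sum is 0, so this is a P-position: the player to move is in a losing position under optimal play.

P-position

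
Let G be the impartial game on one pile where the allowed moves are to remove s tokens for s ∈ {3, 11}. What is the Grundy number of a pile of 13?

Grundy values for subtraction set {3, 11}:
k:     0  1  2  3  4  5  6  7  8  9 10 11 12 13
g(k):  0  0  0  1  1  1  0  0  0  1  1  1  2  2
So g(13) = 2.

2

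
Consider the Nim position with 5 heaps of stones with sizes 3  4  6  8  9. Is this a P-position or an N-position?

Bitwise XOR of the heap sizes:
  0011  (3)
  0100  (4)
  0110  (6)
  1000  (8)
  1001  (9)
  ----
  0000  (0)
The nim-sum is 0, so this is a P-position: the player to move is in a losing position under optimal play.

P-position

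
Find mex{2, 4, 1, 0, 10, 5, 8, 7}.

The values 0, 1, 2 are all present; 3 is the first non-negative integer missing from the set.

3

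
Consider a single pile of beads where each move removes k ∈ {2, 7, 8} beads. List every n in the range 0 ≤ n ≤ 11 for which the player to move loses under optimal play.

0, 1, 4, 5, 10

Build the Grundy sequence with g(k) = mex{g(k−s) : s ∈ {2, 7, 8}, s ≤ k}:
g(0) = mex{} = 0
g(1) = mex{} = 0
g(2) = mex{0} = 1
g(3) = mex{0} = 1
g(4) = mex{1} = 0
g(5) = mex{1} = 0
g(6) = mex{0} = 1
g(7) = mex{0} = 1
g(8) = mex{0,1} = 2
g(9) = mex{0,1} = 2
g(10) = mex{1,2} = 0
g(11) = mex{0,1,2} = 3
The P-positions (g = 0) in 0..11 are 0, 1, 4, 5, 10.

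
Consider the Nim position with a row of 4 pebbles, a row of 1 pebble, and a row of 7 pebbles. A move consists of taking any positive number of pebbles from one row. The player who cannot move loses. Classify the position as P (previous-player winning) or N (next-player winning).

Write each in binary and XOR column by column:
  100  (4)
  001  (1)
  111  (7)
  ---
  010  (2)
The nim-sum is 2 ≠ 0, so this is an N-position: the player to move can win.

N-position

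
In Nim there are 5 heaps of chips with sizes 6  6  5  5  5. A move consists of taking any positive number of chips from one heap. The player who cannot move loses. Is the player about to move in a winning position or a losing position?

Winning position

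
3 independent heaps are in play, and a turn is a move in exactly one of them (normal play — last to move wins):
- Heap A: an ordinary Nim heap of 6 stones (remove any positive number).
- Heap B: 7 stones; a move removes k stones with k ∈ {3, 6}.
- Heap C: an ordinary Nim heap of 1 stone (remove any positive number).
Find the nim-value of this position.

5

Heap A is a plain Nim heap of size 6, so its Grundy value is 6.
For heap B, compute g(0), g(1), … with moves {3, 6}:
g(0) = mex{} = 0
g(1) = mex{} = 0
g(2) = mex{} = 0
g(3) = mex{0} = 1
g(4) = mex{0} = 1
g(5) = mex{0} = 1
g(6) = mex{0,1} = 2
g(7) = mex{0,1} = 2
So g(7) = 2.
Heap C is a plain Nim heap of size 1, so its Grundy value is 1.
The value of a disjunctive sum is the nim-sum of the parts.
Combined value = 6 ⊕ 2 ⊕ 1 = 5.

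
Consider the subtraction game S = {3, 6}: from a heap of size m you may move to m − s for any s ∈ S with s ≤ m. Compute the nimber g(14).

1

Build the Grundy sequence with g(k) = mex{g(k−s) : s ∈ {3, 6}, s ≤ k}:
g(0) = mex{} = 0
g(1) = mex{} = 0
g(2) = mex{} = 0
g(3) = mex{0} = 1
g(4) = mex{0} = 1
g(5) = mex{0} = 1
g(6) = mex{0,1} = 2
g(7) = mex{0,1} = 2
g(8) = mex{0,1} = 2
g(9) = mex{1,2} = 0
g(10) = mex{1,2} = 0
g(11) = mex{1,2} = 0
g(12) = mex{0,2} = 1
g(13) = mex{0,2} = 1
g(14) = mex{0,2} = 1
So g(14) = 1.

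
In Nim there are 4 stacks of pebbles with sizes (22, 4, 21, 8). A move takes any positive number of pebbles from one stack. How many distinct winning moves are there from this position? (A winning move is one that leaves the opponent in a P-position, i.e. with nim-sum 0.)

1

Compute the nim-sum pairwise:
22 XOR 4 = 18
18 XOR 21 = 7
7 XOR 8 = 15
The overall nim-sum is X = 15. A stack of size p has a winning move iff p XOR X < p (reduce it to p XOR X).
  22: 22 XOR 15 = 25 ≥ 22 — no move.
  4: 4 XOR 15 = 11 ≥ 4 — no move.
  21: 21 XOR 15 = 26 ≥ 21 — no move.
  8: 8 XOR 15 = 7 < 8 — winning move (to 7).
That gives 1 winning move.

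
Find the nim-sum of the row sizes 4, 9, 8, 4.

Nim-sum: 4 ⊕ 9 ⊕ 8 ⊕ 4 = 1.

1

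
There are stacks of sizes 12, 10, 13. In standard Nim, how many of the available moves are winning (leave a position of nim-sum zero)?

3

Nim-sum: 12 XOR 10 XOR 13 = 11.
The overall nim-sum is X = 11. A stack of size p has a winning move iff p XOR X < p (reduce it to p XOR X).
  12: 12 XOR 11 = 7 < 12 — winning move (to 7).
  10: 10 XOR 11 = 1 < 10 — winning move (to 1).
  13: 13 XOR 11 = 6 < 13 — winning move (to 6).
That gives 3 winning moves.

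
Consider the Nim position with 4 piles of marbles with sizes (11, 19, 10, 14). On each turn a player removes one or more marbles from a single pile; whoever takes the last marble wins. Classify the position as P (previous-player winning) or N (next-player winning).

N-position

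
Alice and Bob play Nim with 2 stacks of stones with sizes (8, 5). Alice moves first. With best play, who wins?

Alice wins

Nim-sum: 8 ⊕ 5 = 13.
The nim-sum is 13 ≠ 0, so this is an N-position: the player to move can win; Alice has a winning move.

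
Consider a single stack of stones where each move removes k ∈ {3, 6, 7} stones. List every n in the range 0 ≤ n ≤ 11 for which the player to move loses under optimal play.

0, 1, 2, 10, 11

Grundy values for subtraction set {3, 6, 7}:
k:     0  1  2  3  4  5  6  7  8  9 10 11
g(k):  0  0  0  1  1  1  2  2  2  3  0  0
The P-positions (g = 0) in 0..11 are 0, 1, 2, 10, 11.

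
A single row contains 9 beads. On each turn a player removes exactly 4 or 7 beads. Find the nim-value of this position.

Compute g(0), g(1), … for moves {4, 7}:
g(0) = mex{} = 0
g(1) = mex{} = 0
g(2) = mex{} = 0
g(3) = mex{} = 0
g(4) = mex{0} = 1
g(5) = mex{0} = 1
g(6) = mex{0} = 1
g(7) = mex{0} = 1
g(8) = mex{0,1} = 2
g(9) = mex{0,1} = 2
So g(9) = 2.

2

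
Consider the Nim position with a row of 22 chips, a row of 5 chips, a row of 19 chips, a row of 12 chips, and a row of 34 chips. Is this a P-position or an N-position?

Nim-sum: 22 ^ 5 ^ 19 ^ 12 ^ 34 = 46.
The nim-sum is 46 ≠ 0, so this is an N-position: the player to move can win.

N-position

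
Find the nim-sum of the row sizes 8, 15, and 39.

32

Compute the nim-sum pairwise:
8 XOR 15 = 7
7 XOR 39 = 32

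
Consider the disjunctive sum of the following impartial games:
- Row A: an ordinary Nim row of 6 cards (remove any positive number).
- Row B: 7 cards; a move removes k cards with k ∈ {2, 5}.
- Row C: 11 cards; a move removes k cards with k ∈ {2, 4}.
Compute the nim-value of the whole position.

4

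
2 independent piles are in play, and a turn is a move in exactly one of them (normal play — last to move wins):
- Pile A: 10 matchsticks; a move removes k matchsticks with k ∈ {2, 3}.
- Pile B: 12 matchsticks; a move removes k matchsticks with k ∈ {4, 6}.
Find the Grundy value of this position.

0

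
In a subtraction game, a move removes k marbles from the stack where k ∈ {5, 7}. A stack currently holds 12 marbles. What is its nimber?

Compute g(0), g(1), … for moves {5, 7}:
k:     0  1  2  3  4  5  6  7  8  9 10 11 12
g(k):  0  0  0  0  0  1  1  1  1  1  2  2  0
So g(12) = 0.

0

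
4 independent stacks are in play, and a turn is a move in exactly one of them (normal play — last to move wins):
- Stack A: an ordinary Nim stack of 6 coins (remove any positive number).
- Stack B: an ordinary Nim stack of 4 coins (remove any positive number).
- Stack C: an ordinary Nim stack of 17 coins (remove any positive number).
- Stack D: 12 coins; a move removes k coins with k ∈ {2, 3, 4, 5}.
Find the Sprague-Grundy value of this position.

Stack A is a plain Nim stack of size 6, so its Grundy value is 6.
Stack B is a plain Nim stack of size 4, so its Grundy value is 4.
Stack C is a plain Nim stack of size 17, so its Grundy value is 17.
Build the Grundy sequence for stack D with g(k) = mex{g(k−s) : s ∈ {2, 3, 4, 5}, s ≤ k}:
g(0) = mex{} = 0
g(1) = mex{} = 0
g(2) = mex{0} = 1
g(3) = mex{0} = 1
g(4) = mex{0,1} = 2
g(5) = mex{0,1} = 2
g(6) = mex{0,1,2} = 3
g(7) = mex{1,2} = 0
g(8) = mex{1,2,3} = 0
g(9) = mex{0,2,3} = 1
g(10) = mex{0,2,3} = 1
g(11) = mex{0,1,3} = 2
g(12) = mex{0,1} = 2
So g(12) = 2.
The value of a disjunctive sum is the nim-sum of the parts.
Combined value = 6 XOR 4 XOR 17 XOR 2 = 17.

17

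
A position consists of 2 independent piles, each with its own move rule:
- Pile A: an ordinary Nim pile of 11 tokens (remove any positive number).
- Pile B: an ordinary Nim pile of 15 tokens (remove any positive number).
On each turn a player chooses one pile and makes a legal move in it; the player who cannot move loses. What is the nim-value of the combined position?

Pile A is a plain Nim pile of size 11, so its Grundy value is 11.
Pile B is a plain Nim pile of size 15, so its Grundy value is 15.
By the Sprague-Grundy theorem, the Grundy value of a sum of independent games is the XOR of the component values.
Combined value = 11 ⊕ 15 = 4.

4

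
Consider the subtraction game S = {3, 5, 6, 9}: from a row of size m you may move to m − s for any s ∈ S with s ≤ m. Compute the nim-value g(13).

0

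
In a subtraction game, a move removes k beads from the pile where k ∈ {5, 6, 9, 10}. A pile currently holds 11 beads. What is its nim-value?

Grundy values for subtraction set {5, 6, 9, 10}:
g(0) = mex{} = 0
g(1) = mex{} = 0
g(2) = mex{} = 0
g(3) = mex{} = 0
g(4) = mex{} = 0
g(5) = mex{0} = 1
g(6) = mex{0} = 1
g(7) = mex{0} = 1
g(8) = mex{0} = 1
g(9) = mex{0} = 1
g(10) = mex{0,1} = 2
g(11) = mex{0,1} = 2
So g(11) = 2.

2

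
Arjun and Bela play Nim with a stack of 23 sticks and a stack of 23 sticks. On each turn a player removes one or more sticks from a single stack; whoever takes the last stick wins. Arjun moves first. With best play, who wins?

Bela wins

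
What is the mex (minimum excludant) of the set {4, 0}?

0 is in the set but 1 is not, so the mex is 1.

1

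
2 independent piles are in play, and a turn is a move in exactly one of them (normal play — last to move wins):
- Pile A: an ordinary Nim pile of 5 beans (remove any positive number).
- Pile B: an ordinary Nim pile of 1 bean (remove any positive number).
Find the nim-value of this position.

4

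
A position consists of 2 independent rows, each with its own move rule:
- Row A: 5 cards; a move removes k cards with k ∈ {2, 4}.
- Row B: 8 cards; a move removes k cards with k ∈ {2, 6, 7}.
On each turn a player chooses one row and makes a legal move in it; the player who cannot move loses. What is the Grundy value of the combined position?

0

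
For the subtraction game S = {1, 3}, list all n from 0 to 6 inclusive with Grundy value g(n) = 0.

Compute g(0), g(1), … for moves {1, 3}:
g(0) = mex{} = 0
g(1) = mex{0} = 1
g(2) = mex{1} = 0
g(3) = mex{0} = 1
g(4) = mex{1} = 0
g(5) = mex{0} = 1
g(6) = mex{1} = 0
The P-positions (g = 0) in 0..6 are 0, 2, 4, 6.

0, 2, 4, 6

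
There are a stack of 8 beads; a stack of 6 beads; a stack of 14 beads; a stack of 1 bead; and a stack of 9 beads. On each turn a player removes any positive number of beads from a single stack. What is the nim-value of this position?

8

In binary:
  1000  (8)
  0110  (6)
  1110  (14)
  0001  (1)
  1001  (9)
  ----
  1000  (8)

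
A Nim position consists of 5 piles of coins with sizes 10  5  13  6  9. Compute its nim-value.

13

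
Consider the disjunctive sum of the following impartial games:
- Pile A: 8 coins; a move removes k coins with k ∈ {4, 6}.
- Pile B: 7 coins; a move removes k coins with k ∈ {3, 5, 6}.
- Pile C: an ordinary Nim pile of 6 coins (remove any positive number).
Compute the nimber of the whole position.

6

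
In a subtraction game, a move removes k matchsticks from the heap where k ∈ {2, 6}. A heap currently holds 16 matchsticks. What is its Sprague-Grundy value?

0

Build the Grundy sequence with g(k) = mex{g(k−s) : s ∈ {2, 6}, s ≤ k}:
k:     0  1  2  3  4  5  6  7  8  9 10 11 12 13 14 15 16
g(k):  0  0  1  1  0  0  1  1  0  0  1  1  0  0  1  1  0
So g(16) = 0.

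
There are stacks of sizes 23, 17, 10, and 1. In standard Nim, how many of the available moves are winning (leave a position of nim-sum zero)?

Nim-sum: 23 ^ 17 ^ 10 ^ 1 = 13.
The overall nim-sum is X = 13. A stack of size p has a winning move iff p XOR X < p (reduce it to p XOR X).
  23: 23 XOR 13 = 26 ≥ 23 — no move.
  17: 17 XOR 13 = 28 ≥ 17 — no move.
  10: 10 XOR 13 = 7 < 10 — winning move (to 7).
  1: 1 XOR 13 = 12 ≥ 1 — no move.
That gives 1 winning move.

1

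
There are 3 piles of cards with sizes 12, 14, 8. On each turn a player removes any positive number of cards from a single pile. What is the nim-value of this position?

10

Nim-sum: 12 ^ 14 ^ 8 = 10.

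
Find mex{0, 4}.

1

0 is in the set but 1 is not, so the mex is 1.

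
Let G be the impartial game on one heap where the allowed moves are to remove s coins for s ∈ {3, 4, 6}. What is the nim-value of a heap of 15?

Build the Grundy sequence with g(k) = mex{g(k−s) : s ∈ {3, 4, 6}, s ≤ k}:
k:     0  1  2  3  4  5  6  7  8  9 10 11 12 13 14 15
g(k):  0  0  0  1  1  1  2  2  2  0  0  0  1  1  1  2
So g(15) = 2.

2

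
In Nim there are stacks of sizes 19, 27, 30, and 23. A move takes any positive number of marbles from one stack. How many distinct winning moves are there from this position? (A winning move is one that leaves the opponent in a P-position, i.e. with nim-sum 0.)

3

Nim-sum: 19 ^ 27 ^ 30 ^ 23 = 1.
The overall nim-sum is X = 1. A stack of size p has a winning move iff p XOR X < p (reduce it to p XOR X).
  19: 19 XOR 1 = 18 < 19 — winning move (to 18).
  27: 27 XOR 1 = 26 < 27 — winning move (to 26).
  30: 30 XOR 1 = 31 ≥ 30 — no move.
  23: 23 XOR 1 = 22 < 23 — winning move (to 22).
That gives 3 winning moves.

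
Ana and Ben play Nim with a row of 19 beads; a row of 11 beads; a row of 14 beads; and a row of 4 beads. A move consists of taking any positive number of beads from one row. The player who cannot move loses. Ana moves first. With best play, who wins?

Ana wins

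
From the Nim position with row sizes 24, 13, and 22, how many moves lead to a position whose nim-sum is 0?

Compute the nim-sum pairwise:
24 ⊕ 13 = 21
21 ⊕ 22 = 3
The overall nim-sum is X = 3. A row of size p has a winning move iff p XOR X < p (reduce it to p XOR X).
  24: 24 XOR 3 = 27 ≥ 24 — no move.
  13: 13 XOR 3 = 14 ≥ 13 — no move.
  22: 22 XOR 3 = 21 < 22 — winning move (to 21).
That gives 1 winning move.

1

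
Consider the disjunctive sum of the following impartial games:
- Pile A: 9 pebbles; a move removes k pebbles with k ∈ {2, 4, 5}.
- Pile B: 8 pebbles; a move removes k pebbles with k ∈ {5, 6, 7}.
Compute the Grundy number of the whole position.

0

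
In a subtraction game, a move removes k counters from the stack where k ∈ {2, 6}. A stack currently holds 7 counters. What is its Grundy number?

Compute g(0), g(1), … for moves {2, 6}:
k:     0  1  2  3  4  5  6  7
g(k):  0  0  1  1  0  0  1  1
So g(7) = 1.

1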